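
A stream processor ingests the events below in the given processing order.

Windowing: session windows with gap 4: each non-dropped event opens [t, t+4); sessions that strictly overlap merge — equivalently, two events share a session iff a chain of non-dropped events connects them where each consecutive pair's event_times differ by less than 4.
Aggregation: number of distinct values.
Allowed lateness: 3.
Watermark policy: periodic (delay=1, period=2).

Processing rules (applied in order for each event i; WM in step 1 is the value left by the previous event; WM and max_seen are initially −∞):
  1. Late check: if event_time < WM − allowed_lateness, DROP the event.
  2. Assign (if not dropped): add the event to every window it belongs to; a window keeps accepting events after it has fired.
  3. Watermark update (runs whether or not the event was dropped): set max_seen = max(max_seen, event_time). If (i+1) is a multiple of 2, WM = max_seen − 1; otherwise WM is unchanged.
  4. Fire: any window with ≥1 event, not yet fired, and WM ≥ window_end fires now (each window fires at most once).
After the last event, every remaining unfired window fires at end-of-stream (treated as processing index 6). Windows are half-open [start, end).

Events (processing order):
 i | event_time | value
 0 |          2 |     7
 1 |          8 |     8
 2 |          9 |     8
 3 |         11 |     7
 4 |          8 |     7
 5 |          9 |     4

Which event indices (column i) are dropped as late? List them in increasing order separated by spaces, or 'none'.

i=0 t=2 v=7: → [2,6); WM=−∞
i=1 t=8 v=8: → [8,12); WM=7
i=2 t=9 v=8: → [8,13); WM=7
i=3 t=11 v=7: → [8,15); WM=10
i=4 t=8 v=7: → [8,15); WM=10
i=5 t=9 v=4: → [8,15); WM=10

none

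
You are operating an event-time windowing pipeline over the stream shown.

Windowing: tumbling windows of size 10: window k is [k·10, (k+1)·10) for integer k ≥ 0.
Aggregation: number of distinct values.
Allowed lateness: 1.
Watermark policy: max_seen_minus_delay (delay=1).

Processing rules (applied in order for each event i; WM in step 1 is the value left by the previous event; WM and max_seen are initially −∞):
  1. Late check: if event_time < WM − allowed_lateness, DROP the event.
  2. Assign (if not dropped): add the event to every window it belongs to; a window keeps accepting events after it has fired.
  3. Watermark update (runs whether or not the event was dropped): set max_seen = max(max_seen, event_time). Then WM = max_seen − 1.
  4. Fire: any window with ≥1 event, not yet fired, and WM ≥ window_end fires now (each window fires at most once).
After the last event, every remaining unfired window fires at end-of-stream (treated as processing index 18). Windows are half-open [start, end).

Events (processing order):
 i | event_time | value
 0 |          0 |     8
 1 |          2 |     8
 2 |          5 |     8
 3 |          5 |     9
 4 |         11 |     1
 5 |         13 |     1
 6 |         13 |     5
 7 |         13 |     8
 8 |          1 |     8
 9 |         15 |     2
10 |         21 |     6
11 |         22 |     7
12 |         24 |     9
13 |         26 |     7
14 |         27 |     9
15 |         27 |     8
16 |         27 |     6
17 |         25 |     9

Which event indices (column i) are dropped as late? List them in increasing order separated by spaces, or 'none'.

8

i=0 t=0 v=8: → [0,10); WM=-1
i=1 t=2 v=8: → [0,10); WM=1
i=2 t=5 v=8: → [0,10); WM=4
i=3 t=5 v=9: → [0,10); WM=4
i=4 t=11 v=1: → [10,20); WM=10; [0,10) fires=2
i=5 t=13 v=1: → [10,20); WM=12
i=6 t=13 v=5: → [10,20); WM=12
i=7 t=13 v=8: → [10,20); WM=12
i=8 t=1 v=8: DROP (t<12-1); WM=12
i=9 t=15 v=2: → [10,20); WM=14
i=10 t=21 v=6: → [20,30); WM=20; [10,20) fires=4
i=11 t=22 v=7: → [20,30); WM=21
i=12 t=24 v=9: → [20,30); WM=23
i=13 t=26 v=7: → [20,30); WM=25
i=14 t=27 v=9: → [20,30); WM=26
i=15 t=27 v=8: → [20,30); WM=26
i=16 t=27 v=6: → [20,30); WM=26
i=17 t=25 v=9: → [20,30); WM=26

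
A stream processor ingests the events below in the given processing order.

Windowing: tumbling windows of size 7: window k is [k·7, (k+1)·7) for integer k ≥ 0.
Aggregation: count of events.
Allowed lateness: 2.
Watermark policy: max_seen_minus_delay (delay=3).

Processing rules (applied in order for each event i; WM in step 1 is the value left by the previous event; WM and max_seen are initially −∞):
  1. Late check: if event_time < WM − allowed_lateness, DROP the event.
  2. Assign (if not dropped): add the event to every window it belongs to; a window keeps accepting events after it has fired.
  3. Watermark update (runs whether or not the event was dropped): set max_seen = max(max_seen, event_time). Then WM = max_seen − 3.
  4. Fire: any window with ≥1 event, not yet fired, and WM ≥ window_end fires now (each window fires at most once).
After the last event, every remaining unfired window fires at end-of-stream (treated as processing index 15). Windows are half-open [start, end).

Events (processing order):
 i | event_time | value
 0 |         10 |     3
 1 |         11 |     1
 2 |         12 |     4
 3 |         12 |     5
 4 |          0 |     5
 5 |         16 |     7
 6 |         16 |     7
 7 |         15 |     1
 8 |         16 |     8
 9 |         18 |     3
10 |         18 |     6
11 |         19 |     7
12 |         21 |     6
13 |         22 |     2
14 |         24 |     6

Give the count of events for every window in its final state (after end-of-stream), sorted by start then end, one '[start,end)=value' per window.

i=0 t=10 v=3: → [7,14); WM=7
i=1 t=11 v=1: → [7,14); WM=8
i=2 t=12 v=4: → [7,14); WM=9
i=3 t=12 v=5: → [7,14); WM=9
i=4 t=0 v=5: DROP (t<9-2); WM=9
i=5 t=16 v=7: → [14,21); WM=13
i=6 t=16 v=7: → [14,21); WM=13
i=7 t=15 v=1: → [14,21); WM=13
i=8 t=16 v=8: → [14,21); WM=13
i=9 t=18 v=3: → [14,21); WM=15; [7,14) fires=4
i=10 t=18 v=6: → [14,21); WM=15
i=11 t=19 v=7: → [14,21); WM=16
i=12 t=21 v=6: → [21,28); WM=18
i=13 t=22 v=2: → [21,28); WM=19
i=14 t=24 v=6: → [21,28); WM=21; [14,21) fires=7

[7,14)=4 [14,21)=7 [21,28)=3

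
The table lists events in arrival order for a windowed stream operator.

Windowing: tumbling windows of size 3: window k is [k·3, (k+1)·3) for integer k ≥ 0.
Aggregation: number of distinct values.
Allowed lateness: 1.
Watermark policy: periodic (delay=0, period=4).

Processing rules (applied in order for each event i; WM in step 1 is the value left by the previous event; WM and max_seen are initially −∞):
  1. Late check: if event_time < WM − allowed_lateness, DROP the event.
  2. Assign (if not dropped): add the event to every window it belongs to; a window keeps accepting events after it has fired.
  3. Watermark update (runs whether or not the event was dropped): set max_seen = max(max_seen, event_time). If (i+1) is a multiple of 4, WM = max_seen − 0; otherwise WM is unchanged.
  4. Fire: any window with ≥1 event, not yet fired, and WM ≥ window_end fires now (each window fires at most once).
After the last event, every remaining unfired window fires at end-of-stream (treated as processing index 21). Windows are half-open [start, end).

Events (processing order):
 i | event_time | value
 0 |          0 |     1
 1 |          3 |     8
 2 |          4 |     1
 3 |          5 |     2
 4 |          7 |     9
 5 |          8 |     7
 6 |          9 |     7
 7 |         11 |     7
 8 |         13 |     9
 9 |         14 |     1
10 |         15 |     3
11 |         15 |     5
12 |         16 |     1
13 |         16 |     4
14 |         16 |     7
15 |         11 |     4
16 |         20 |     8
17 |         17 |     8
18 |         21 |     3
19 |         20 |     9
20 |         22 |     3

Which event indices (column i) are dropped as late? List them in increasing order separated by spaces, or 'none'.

15

i=0 t=0 v=1: → [0,3); WM=−∞
i=1 t=3 v=8: → [3,6); WM=−∞
i=2 t=4 v=1: → [3,6); WM=−∞
i=3 t=5 v=2: → [3,6); WM=5; [0,3) fires=1
i=4 t=7 v=9: → [6,9); WM=5
i=5 t=8 v=7: → [6,9); WM=5
i=6 t=9 v=7: → [9,12); WM=5
i=7 t=11 v=7: → [9,12); WM=11; [3,6) fires=3 [6,9) fires=2
i=8 t=13 v=9: → [12,15); WM=11
i=9 t=14 v=1: → [12,15); WM=11
i=10 t=15 v=3: → [15,18); WM=11
i=11 t=15 v=5: → [15,18); WM=15; [9,12) fires=1 [12,15) fires=2
i=12 t=16 v=1: → [15,18); WM=15
i=13 t=16 v=4: → [15,18); WM=15
i=14 t=16 v=7: → [15,18); WM=15
i=15 t=11 v=4: DROP (t<15-1); WM=16
i=16 t=20 v=8: → [18,21); WM=16
i=17 t=17 v=8: → [15,18); WM=16
i=18 t=21 v=3: → [21,24); WM=16
i=19 t=20 v=9: → [18,21); WM=21; [15,18) fires=6 [18,21) fires=2
i=20 t=22 v=3: → [21,24); WM=21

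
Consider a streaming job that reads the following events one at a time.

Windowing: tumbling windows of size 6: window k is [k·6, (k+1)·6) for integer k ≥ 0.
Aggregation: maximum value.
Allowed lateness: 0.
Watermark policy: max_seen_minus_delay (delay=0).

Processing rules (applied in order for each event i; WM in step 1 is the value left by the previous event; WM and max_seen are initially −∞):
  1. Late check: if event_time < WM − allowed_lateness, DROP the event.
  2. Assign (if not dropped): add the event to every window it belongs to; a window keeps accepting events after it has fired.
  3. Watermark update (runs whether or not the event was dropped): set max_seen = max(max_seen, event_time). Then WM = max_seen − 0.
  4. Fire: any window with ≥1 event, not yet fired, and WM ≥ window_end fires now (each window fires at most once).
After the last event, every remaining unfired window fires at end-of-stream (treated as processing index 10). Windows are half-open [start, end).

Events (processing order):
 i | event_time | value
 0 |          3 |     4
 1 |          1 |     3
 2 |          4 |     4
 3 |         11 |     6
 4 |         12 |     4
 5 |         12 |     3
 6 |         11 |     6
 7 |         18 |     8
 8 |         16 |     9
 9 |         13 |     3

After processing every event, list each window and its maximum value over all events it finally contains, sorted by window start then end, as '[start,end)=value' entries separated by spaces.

[0,6)=4 [6,12)=6 [12,18)=4 [18,24)=8

i=0 t=3 v=4: → [0,6); WM=3
i=1 t=1 v=3: DROP (t<3-0); WM=3
i=2 t=4 v=4: → [0,6); WM=4
i=3 t=11 v=6: → [6,12); WM=11; [0,6) fires=4
i=4 t=12 v=4: → [12,18); WM=12; [6,12) fires=6
i=5 t=12 v=3: → [12,18); WM=12
i=6 t=11 v=6: DROP (t<12-0); WM=12
i=7 t=18 v=8: → [18,24); WM=18; [12,18) fires=4
i=8 t=16 v=9: DROP (t<18-0); WM=18
i=9 t=13 v=3: DROP (t<18-0); WM=18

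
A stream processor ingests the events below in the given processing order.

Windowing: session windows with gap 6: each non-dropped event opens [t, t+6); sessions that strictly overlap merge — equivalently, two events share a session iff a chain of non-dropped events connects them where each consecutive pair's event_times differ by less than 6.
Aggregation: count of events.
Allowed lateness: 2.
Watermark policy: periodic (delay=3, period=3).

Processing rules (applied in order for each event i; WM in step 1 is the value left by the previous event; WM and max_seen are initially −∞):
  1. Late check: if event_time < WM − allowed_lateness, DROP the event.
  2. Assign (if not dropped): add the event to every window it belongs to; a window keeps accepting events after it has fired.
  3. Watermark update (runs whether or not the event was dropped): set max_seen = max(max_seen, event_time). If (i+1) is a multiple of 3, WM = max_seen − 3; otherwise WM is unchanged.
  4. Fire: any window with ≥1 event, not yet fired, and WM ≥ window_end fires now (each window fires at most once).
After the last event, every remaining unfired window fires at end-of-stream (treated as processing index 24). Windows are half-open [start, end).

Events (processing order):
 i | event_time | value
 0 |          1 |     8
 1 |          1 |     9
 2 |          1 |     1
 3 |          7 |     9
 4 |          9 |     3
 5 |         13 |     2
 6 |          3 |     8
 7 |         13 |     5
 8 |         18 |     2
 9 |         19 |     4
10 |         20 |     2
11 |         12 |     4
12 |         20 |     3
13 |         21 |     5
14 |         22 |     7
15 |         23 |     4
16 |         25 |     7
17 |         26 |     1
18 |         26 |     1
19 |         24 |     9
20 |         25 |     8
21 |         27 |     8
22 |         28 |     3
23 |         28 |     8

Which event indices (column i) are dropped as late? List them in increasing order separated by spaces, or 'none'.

6 11

i=0 t=1 v=8: → [1,7); WM=−∞
i=1 t=1 v=9: → [1,7); WM=−∞
i=2 t=1 v=1: → [1,7); WM=-2
i=3 t=7 v=9: → [7,13); WM=-2
i=4 t=9 v=3: → [7,15); WM=-2
i=5 t=13 v=2: → [7,19); WM=10
i=6 t=3 v=8: DROP (t<10-2); WM=10
i=7 t=13 v=5: → [7,19); WM=10
i=8 t=18 v=2: → [7,24); WM=15
i=9 t=19 v=4: → [7,25); WM=15
i=10 t=20 v=2: → [7,26); WM=15
i=11 t=12 v=4: DROP (t<15-2); WM=17
i=12 t=20 v=3: → [7,26); WM=17
i=13 t=21 v=5: → [7,27); WM=17
i=14 t=22 v=7: → [7,28); WM=19
i=15 t=23 v=4: → [7,29); WM=19
i=16 t=25 v=7: → [7,31); WM=19
i=17 t=26 v=1: → [7,32); WM=23
i=18 t=26 v=1: → [7,32); WM=23
i=19 t=24 v=9: → [7,32); WM=23
i=20 t=25 v=8: → [7,32); WM=23
i=21 t=27 v=8: → [7,33); WM=23
i=22 t=28 v=3: → [7,34); WM=23
i=23 t=28 v=8: → [7,34); WM=25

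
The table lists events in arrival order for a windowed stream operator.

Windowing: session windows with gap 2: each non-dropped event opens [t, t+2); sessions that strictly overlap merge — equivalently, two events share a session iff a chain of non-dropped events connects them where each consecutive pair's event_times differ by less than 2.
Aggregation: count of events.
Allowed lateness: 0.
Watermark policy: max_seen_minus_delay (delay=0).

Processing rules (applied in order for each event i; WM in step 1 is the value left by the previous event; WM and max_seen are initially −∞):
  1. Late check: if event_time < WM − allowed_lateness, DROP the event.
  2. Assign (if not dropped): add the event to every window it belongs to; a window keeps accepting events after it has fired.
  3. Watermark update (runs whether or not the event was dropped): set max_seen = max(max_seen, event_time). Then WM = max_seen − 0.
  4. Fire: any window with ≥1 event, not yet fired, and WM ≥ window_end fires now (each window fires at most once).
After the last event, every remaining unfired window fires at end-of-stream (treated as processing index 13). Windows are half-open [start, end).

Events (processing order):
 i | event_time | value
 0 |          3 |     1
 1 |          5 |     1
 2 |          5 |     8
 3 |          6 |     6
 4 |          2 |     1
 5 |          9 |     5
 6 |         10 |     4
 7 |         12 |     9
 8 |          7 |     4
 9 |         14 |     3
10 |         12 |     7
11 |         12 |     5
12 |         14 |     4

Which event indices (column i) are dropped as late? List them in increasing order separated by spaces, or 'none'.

i=0 t=3 v=1: → [3,5); WM=3
i=1 t=5 v=1: → [5,7); WM=5
i=2 t=5 v=8: → [5,7); WM=5
i=3 t=6 v=6: → [5,8); WM=6
i=4 t=2 v=1: DROP (t<6-0); WM=6
i=5 t=9 v=5: → [9,11); WM=9
i=6 t=10 v=4: → [9,12); WM=10
i=7 t=12 v=9: → [12,14); WM=12
i=8 t=7 v=4: DROP (t<12-0); WM=12
i=9 t=14 v=3: → [14,16); WM=14
i=10 t=12 v=7: DROP (t<14-0); WM=14
i=11 t=12 v=5: DROP (t<14-0); WM=14
i=12 t=14 v=4: → [14,16); WM=14

4 8 10 11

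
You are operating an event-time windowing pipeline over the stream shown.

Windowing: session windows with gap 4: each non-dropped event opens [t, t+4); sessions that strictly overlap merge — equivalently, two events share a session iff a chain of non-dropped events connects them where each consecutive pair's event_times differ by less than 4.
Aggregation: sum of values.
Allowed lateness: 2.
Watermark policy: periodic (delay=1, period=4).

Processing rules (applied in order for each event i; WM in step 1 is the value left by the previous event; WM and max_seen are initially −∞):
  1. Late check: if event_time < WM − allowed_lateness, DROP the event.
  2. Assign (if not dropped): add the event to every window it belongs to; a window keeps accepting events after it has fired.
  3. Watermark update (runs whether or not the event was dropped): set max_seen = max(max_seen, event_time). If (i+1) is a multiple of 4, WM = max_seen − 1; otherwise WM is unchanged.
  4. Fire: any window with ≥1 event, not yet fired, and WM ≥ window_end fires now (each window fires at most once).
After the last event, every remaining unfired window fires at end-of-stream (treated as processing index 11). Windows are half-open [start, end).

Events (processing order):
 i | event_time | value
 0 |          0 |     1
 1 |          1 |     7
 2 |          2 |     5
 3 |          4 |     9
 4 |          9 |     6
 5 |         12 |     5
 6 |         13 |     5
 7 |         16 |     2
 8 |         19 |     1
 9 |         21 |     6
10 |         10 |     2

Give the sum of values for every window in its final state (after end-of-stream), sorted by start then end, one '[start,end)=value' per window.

[0,8)=22 [9,25)=25

i=0 t=0 v=1: → [0,4); WM=−∞
i=1 t=1 v=7: → [0,5); WM=−∞
i=2 t=2 v=5: → [0,6); WM=−∞
i=3 t=4 v=9: → [0,8); WM=3
i=4 t=9 v=6: → [9,13); WM=3
i=5 t=12 v=5: → [9,16); WM=3
i=6 t=13 v=5: → [9,17); WM=3
i=7 t=16 v=2: → [9,20); WM=15
i=8 t=19 v=1: → [9,23); WM=15
i=9 t=21 v=6: → [9,25); WM=15
i=10 t=10 v=2: DROP (t<15-2); WM=15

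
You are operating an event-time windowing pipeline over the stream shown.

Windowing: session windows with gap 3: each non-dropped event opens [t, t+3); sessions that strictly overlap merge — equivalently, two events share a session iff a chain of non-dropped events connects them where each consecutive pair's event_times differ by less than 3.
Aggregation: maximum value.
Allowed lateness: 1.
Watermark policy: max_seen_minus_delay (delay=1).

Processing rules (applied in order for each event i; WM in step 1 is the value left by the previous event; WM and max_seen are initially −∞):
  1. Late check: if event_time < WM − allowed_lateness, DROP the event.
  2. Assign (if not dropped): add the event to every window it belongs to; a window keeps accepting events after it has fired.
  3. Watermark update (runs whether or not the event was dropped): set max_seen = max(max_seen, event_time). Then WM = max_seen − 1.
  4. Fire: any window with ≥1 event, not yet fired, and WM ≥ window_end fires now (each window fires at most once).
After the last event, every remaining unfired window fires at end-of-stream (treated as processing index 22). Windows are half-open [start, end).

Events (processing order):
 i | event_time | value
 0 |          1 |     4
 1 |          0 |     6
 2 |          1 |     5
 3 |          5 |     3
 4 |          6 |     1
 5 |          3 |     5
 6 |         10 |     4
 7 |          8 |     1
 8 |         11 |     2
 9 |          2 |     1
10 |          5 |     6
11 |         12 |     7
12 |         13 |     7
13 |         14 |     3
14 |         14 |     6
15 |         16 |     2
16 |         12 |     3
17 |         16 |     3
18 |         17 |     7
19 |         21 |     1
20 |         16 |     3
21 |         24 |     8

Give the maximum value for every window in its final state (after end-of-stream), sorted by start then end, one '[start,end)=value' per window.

i=0 t=1 v=4: → [1,4); WM=0
i=1 t=0 v=6: → [0,4); WM=0
i=2 t=1 v=5: → [0,4); WM=0
i=3 t=5 v=3: → [5,8); WM=4
i=4 t=6 v=1: → [5,9); WM=5
i=5 t=3 v=5: DROP (t<5-1); WM=5
i=6 t=10 v=4: → [10,13); WM=9
i=7 t=8 v=1: → [5,13); WM=9
i=8 t=11 v=2: → [5,14); WM=10
i=9 t=2 v=1: DROP (t<10-1); WM=10
i=10 t=5 v=6: DROP (t<10-1); WM=10
i=11 t=12 v=7: → [5,15); WM=11
i=12 t=13 v=7: → [5,16); WM=12
i=13 t=14 v=3: → [5,17); WM=13
i=14 t=14 v=6: → [5,17); WM=13
i=15 t=16 v=2: → [5,19); WM=15
i=16 t=12 v=3: DROP (t<15-1); WM=15
i=17 t=16 v=3: → [5,19); WM=15
i=18 t=17 v=7: → [5,20); WM=16
i=19 t=21 v=1: → [21,24); WM=20
i=20 t=16 v=3: DROP (t<20-1); WM=20
i=21 t=24 v=8: → [24,27); WM=23

[0,4)=6 [5,20)=7 [21,24)=1 [24,27)=8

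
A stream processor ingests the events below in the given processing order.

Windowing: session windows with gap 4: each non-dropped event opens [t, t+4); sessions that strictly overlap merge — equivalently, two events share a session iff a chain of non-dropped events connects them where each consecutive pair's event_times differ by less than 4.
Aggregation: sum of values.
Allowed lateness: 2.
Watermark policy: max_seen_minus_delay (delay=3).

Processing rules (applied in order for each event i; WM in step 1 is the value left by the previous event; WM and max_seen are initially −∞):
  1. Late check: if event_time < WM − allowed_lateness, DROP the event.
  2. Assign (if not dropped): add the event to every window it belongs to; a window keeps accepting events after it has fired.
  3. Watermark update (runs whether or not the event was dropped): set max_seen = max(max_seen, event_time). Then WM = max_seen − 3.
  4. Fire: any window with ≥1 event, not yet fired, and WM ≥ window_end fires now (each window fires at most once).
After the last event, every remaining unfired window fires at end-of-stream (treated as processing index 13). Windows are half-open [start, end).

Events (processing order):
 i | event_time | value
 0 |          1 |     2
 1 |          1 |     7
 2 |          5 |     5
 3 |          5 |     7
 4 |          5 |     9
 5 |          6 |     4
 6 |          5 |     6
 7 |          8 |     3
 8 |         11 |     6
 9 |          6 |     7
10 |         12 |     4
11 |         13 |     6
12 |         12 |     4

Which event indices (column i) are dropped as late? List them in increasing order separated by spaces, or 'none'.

none

i=0 t=1 v=2: → [1,5); WM=-2
i=1 t=1 v=7: → [1,5); WM=-2
i=2 t=5 v=5: → [5,9); WM=2
i=3 t=5 v=7: → [5,9); WM=2
i=4 t=5 v=9: → [5,9); WM=2
i=5 t=6 v=4: → [5,10); WM=3
i=6 t=5 v=6: → [5,10); WM=3
i=7 t=8 v=3: → [5,12); WM=5
i=8 t=11 v=6: → [5,15); WM=8
i=9 t=6 v=7: → [5,15); WM=8
i=10 t=12 v=4: → [5,16); WM=9
i=11 t=13 v=6: → [5,17); WM=10
i=12 t=12 v=4: → [5,17); WM=10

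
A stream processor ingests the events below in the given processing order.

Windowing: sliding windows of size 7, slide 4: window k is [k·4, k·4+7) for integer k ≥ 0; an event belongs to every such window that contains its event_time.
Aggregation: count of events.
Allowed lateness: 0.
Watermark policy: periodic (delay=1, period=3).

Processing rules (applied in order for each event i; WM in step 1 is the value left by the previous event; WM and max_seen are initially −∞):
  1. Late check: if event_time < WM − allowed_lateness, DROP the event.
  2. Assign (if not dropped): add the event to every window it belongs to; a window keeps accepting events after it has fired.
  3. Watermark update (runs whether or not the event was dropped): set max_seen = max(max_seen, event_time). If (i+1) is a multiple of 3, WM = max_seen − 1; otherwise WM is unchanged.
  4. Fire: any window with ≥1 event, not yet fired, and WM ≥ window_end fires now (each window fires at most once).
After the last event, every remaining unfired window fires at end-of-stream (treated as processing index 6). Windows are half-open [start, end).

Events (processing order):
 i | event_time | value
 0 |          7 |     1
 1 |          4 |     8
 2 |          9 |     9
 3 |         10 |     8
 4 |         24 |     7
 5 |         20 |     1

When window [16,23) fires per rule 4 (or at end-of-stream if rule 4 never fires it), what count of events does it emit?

i=0 t=7 v=1: → [4,11); WM=−∞
i=1 t=4 v=8: → [4,11),[0,7); WM=−∞
i=2 t=9 v=9: → [8,15),[4,11); WM=8; [0,7) fires=1
i=3 t=10 v=8: → [8,15),[4,11); WM=8
i=4 t=24 v=7: → [24,31),[20,27); WM=8
i=5 t=20 v=1: → [20,27),[16,23); WM=23; [4,11) fires=4 [8,15) fires=2 [16,23) fires=1

1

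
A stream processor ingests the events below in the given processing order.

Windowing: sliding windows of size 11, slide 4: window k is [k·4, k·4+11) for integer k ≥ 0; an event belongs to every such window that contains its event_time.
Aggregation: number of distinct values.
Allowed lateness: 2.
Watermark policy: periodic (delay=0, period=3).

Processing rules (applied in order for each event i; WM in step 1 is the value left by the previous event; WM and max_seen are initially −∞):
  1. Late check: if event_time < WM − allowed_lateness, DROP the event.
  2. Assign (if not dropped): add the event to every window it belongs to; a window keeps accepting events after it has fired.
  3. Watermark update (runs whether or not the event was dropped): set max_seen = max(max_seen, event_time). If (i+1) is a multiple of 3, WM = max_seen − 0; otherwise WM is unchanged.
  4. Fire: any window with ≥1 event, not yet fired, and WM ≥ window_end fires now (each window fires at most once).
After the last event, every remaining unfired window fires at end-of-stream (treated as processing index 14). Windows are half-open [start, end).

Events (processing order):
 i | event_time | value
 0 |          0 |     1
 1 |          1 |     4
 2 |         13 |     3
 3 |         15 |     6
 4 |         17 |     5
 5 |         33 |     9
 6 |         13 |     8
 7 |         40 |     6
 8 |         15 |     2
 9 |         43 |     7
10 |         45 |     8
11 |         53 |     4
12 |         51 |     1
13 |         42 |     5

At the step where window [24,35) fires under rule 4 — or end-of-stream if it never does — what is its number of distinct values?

i=0 t=0 v=1: → [0,11); WM=−∞
i=1 t=1 v=4: → [0,11); WM=−∞
i=2 t=13 v=3: → [12,23),[8,19),[4,15); WM=13; [0,11) fires=2
i=3 t=15 v=6: → [12,23),[8,19); WM=13
i=4 t=17 v=5: → [16,27),[12,23),[8,19); WM=13
i=5 t=33 v=9: → [32,43),[28,39),[24,35); WM=33; [4,15) fires=1 [8,19) fires=3 [12,23) fires=3 [16,27) fires=1
i=6 t=13 v=8: DROP (t<33-2); WM=33
i=7 t=40 v=6: → [40,51),[36,47),[32,43); WM=33
i=8 t=15 v=2: DROP (t<33-2); WM=40; [24,35) fires=1 [28,39) fires=1
i=9 t=43 v=7: → [40,51),[36,47); WM=40
i=10 t=45 v=8: → [44,55),[40,51),[36,47); WM=40
i=11 t=53 v=4: → [52,63),[48,59),[44,55); WM=53; [32,43) fires=2 [36,47) fires=3 [40,51) fires=3
i=12 t=51 v=1: → [48,59),[44,55); WM=53
i=13 t=42 v=5: DROP (t<53-2); WM=53

1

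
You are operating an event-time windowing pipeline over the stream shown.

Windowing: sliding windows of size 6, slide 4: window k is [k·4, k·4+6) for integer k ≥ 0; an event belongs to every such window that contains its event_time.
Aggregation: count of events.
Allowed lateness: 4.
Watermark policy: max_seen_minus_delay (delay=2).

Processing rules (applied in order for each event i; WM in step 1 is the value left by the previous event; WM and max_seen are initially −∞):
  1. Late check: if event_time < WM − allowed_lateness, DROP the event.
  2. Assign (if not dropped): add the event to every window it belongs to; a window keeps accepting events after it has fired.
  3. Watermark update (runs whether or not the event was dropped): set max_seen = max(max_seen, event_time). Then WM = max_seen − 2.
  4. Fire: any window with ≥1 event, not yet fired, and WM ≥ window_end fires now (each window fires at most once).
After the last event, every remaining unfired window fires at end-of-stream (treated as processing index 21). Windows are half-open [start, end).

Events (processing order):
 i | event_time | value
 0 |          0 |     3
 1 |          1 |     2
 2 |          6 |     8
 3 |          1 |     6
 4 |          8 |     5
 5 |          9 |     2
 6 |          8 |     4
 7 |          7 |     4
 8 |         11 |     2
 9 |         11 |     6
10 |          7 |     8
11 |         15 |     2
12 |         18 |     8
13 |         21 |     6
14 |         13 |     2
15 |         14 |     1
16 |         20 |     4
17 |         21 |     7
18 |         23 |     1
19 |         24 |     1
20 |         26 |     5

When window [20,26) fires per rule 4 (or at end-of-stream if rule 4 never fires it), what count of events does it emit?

i=0 t=0 v=3: → [0,6); WM=-2
i=1 t=1 v=2: → [0,6); WM=-1
i=2 t=6 v=8: → [4,10); WM=4
i=3 t=1 v=6: → [0,6); WM=4
i=4 t=8 v=5: → [8,14),[4,10); WM=6; [0,6) fires=3
i=5 t=9 v=2: → [8,14),[4,10); WM=7
i=6 t=8 v=4: → [8,14),[4,10); WM=7
i=7 t=7 v=4: → [4,10); WM=7
i=8 t=11 v=2: → [8,14); WM=9
i=9 t=11 v=6: → [8,14); WM=9
i=10 t=7 v=8: → [4,10); WM=9
i=11 t=15 v=2: → [12,18); WM=13; [4,10) fires=6
i=12 t=18 v=8: → [16,22); WM=16; [8,14) fires=5
i=13 t=21 v=6: → [20,26),[16,22); WM=19; [12,18) fires=1
i=14 t=13 v=2: DROP (t<19-4); WM=19
i=15 t=14 v=1: DROP (t<19-4); WM=19
i=16 t=20 v=4: → [20,26),[16,22); WM=19
i=17 t=21 v=7: → [20,26),[16,22); WM=19
i=18 t=23 v=1: → [20,26); WM=21
i=19 t=24 v=1: → [24,30),[20,26); WM=22; [16,22) fires=4
i=20 t=26 v=5: → [24,30); WM=24

5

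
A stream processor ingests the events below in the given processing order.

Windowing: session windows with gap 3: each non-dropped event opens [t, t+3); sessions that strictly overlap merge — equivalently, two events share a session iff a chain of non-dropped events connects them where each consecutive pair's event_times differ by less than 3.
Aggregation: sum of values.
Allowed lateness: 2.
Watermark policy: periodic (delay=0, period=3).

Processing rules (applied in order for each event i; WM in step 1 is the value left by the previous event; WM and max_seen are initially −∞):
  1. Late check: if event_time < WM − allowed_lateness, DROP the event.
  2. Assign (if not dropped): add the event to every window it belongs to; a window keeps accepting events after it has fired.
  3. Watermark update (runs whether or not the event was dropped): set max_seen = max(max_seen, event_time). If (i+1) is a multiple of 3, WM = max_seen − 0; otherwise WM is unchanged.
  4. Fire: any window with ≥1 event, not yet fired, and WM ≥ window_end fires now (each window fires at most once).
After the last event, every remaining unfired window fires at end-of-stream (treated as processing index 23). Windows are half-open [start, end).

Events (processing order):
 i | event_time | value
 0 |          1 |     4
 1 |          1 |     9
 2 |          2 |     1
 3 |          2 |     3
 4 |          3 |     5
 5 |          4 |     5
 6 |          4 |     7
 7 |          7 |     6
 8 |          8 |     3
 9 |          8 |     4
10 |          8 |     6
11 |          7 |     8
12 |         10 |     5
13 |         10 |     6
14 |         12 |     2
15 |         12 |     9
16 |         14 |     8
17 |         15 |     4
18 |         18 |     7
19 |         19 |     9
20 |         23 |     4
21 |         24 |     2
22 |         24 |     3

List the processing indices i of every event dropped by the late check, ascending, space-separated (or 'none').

i=0 t=1 v=4: → [1,4); WM=−∞
i=1 t=1 v=9: → [1,4); WM=−∞
i=2 t=2 v=1: → [1,5); WM=2
i=3 t=2 v=3: → [1,5); WM=2
i=4 t=3 v=5: → [1,6); WM=2
i=5 t=4 v=5: → [1,7); WM=4
i=6 t=4 v=7: → [1,7); WM=4
i=7 t=7 v=6: → [7,10); WM=4
i=8 t=8 v=3: → [7,11); WM=8
i=9 t=8 v=4: → [7,11); WM=8
i=10 t=8 v=6: → [7,11); WM=8
i=11 t=7 v=8: → [7,11); WM=8
i=12 t=10 v=5: → [7,13); WM=8
i=13 t=10 v=6: → [7,13); WM=8
i=14 t=12 v=2: → [7,15); WM=12
i=15 t=12 v=9: → [7,15); WM=12
i=16 t=14 v=8: → [7,17); WM=12
i=17 t=15 v=4: → [7,18); WM=15
i=18 t=18 v=7: → [18,21); WM=15
i=19 t=19 v=9: → [18,22); WM=15
i=20 t=23 v=4: → [23,26); WM=23
i=21 t=24 v=2: → [23,27); WM=23
i=22 t=24 v=3: → [23,27); WM=23

none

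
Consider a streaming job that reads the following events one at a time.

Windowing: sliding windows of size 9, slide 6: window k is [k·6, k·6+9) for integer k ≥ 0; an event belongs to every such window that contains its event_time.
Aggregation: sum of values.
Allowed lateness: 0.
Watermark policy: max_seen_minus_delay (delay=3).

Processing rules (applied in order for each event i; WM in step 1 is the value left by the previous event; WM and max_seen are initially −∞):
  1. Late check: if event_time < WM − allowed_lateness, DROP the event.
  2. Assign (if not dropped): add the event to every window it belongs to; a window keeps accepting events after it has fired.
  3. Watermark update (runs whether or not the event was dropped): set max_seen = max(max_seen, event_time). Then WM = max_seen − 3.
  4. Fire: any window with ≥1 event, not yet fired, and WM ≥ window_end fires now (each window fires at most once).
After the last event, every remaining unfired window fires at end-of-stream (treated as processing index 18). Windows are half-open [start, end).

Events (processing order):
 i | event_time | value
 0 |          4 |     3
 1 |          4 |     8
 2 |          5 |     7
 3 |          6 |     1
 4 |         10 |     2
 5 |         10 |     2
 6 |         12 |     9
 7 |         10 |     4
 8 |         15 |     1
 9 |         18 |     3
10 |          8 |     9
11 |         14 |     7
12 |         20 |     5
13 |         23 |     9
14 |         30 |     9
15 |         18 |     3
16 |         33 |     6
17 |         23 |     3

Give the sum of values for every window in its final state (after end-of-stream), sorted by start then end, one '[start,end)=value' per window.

i=0 t=4 v=3: → [0,9); WM=1
i=1 t=4 v=8: → [0,9); WM=1
i=2 t=5 v=7: → [0,9); WM=2
i=3 t=6 v=1: → [6,15),[0,9); WM=3
i=4 t=10 v=2: → [6,15); WM=7
i=5 t=10 v=2: → [6,15); WM=7
i=6 t=12 v=9: → [12,21),[6,15); WM=9; [0,9) fires=19
i=7 t=10 v=4: → [6,15); WM=9
i=8 t=15 v=1: → [12,21); WM=12
i=9 t=18 v=3: → [18,27),[12,21); WM=15; [6,15) fires=18
i=10 t=8 v=9: DROP (t<15-0); WM=15
i=11 t=14 v=7: DROP (t<15-0); WM=15
i=12 t=20 v=5: → [18,27),[12,21); WM=17
i=13 t=23 v=9: → [18,27); WM=20
i=14 t=30 v=9: → [30,39),[24,33); WM=27; [12,21) fires=18 [18,27) fires=17
i=15 t=18 v=3: DROP (t<27-0); WM=27
i=16 t=33 v=6: → [30,39); WM=30
i=17 t=23 v=3: DROP (t<30-0); WM=30

[0,9)=19 [6,15)=18 [12,21)=18 [18,27)=17 [24,33)=9 [30,39)=15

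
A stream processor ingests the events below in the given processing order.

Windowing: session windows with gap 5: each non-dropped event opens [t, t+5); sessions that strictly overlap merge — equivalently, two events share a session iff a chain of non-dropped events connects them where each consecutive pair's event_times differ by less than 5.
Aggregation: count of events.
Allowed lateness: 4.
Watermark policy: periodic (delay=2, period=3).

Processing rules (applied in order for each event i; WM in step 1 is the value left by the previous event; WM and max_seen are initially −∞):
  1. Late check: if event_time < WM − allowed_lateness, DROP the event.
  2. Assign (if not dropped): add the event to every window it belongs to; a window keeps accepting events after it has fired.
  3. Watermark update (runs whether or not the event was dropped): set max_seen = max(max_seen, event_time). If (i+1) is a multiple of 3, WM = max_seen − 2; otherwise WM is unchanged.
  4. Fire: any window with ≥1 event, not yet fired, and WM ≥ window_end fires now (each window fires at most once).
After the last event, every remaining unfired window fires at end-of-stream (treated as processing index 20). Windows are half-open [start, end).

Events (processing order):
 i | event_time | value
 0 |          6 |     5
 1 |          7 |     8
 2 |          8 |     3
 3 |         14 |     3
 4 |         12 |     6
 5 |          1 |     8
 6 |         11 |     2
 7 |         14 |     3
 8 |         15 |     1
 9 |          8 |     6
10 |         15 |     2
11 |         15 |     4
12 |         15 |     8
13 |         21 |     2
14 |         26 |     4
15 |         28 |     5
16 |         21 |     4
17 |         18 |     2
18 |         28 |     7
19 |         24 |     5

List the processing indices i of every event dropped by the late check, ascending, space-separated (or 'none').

5 9 17

i=0 t=6 v=5: → [6,11); WM=−∞
i=1 t=7 v=8: → [6,12); WM=−∞
i=2 t=8 v=3: → [6,13); WM=6
i=3 t=14 v=3: → [14,19); WM=6
i=4 t=12 v=6: → [6,19); WM=6
i=5 t=1 v=8: DROP (t<6-4); WM=12
i=6 t=11 v=2: → [6,19); WM=12
i=7 t=14 v=3: → [6,19); WM=12
i=8 t=15 v=1: → [6,20); WM=13
i=9 t=8 v=6: DROP (t<13-4); WM=13
i=10 t=15 v=2: → [6,20); WM=13
i=11 t=15 v=4: → [6,20); WM=13
i=12 t=15 v=8: → [6,20); WM=13
i=13 t=21 v=2: → [21,26); WM=13
i=14 t=26 v=4: → [26,31); WM=24
i=15 t=28 v=5: → [26,33); WM=24
i=16 t=21 v=4: → [21,26); WM=24
i=17 t=18 v=2: DROP (t<24-4); WM=26
i=18 t=28 v=7: → [26,33); WM=26
i=19 t=24 v=5: → [21,33); WM=26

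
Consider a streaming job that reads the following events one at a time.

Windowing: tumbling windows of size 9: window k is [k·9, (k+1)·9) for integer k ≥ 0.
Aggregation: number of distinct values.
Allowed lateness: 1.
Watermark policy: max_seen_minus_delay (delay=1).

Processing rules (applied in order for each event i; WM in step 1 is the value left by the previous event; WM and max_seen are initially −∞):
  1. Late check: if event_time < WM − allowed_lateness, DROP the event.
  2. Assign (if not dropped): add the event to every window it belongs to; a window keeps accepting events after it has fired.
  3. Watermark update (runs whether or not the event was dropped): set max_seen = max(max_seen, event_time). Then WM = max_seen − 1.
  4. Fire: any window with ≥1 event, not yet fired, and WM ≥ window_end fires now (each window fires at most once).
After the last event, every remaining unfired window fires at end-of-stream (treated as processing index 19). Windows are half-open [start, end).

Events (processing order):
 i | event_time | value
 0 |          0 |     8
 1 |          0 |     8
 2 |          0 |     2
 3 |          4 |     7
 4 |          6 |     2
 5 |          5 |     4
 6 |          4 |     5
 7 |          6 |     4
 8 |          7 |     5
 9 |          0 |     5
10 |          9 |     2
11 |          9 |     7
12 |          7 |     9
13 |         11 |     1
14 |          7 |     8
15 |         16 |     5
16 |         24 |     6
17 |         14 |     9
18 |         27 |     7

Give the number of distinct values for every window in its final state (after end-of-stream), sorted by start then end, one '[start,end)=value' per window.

[0,9)=6 [9,18)=4 [18,27)=1 [27,36)=1

i=0 t=0 v=8: → [0,9); WM=-1
i=1 t=0 v=8: → [0,9); WM=-1
i=2 t=0 v=2: → [0,9); WM=-1
i=3 t=4 v=7: → [0,9); WM=3
i=4 t=6 v=2: → [0,9); WM=5
i=5 t=5 v=4: → [0,9); WM=5
i=6 t=4 v=5: → [0,9); WM=5
i=7 t=6 v=4: → [0,9); WM=5
i=8 t=7 v=5: → [0,9); WM=6
i=9 t=0 v=5: DROP (t<6-1); WM=6
i=10 t=9 v=2: → [9,18); WM=8
i=11 t=9 v=7: → [9,18); WM=8
i=12 t=7 v=9: → [0,9); WM=8
i=13 t=11 v=1: → [9,18); WM=10; [0,9) fires=6
i=14 t=7 v=8: DROP (t<10-1); WM=10
i=15 t=16 v=5: → [9,18); WM=15
i=16 t=24 v=6: → [18,27); WM=23; [9,18) fires=4
i=17 t=14 v=9: DROP (t<23-1); WM=23
i=18 t=27 v=7: → [27,36); WM=26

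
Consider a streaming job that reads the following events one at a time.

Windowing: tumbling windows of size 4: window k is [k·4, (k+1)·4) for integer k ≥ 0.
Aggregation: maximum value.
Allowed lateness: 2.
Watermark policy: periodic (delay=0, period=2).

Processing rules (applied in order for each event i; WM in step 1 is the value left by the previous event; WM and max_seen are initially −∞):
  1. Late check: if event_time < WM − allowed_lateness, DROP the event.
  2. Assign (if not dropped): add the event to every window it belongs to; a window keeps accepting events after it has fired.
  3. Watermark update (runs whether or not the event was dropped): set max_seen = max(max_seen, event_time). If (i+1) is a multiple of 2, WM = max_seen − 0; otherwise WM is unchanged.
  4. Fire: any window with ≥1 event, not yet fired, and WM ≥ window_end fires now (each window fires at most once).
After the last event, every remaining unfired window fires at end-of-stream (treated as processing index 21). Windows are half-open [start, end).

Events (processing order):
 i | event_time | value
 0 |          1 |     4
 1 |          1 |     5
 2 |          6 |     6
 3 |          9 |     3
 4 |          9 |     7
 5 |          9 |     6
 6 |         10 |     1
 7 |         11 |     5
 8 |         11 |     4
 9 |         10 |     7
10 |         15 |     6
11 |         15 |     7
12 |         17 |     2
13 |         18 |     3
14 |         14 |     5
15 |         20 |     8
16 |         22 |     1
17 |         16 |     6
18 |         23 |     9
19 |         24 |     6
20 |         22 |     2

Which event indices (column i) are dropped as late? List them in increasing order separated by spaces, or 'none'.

14 17

i=0 t=1 v=4: → [0,4); WM=−∞
i=1 t=1 v=5: → [0,4); WM=1
i=2 t=6 v=6: → [4,8); WM=1
i=3 t=9 v=3: → [8,12); WM=9; [0,4) fires=5 [4,8) fires=6
i=4 t=9 v=7: → [8,12); WM=9
i=5 t=9 v=6: → [8,12); WM=9
i=6 t=10 v=1: → [8,12); WM=9
i=7 t=11 v=5: → [8,12); WM=11
i=8 t=11 v=4: → [8,12); WM=11
i=9 t=10 v=7: → [8,12); WM=11
i=10 t=15 v=6: → [12,16); WM=11
i=11 t=15 v=7: → [12,16); WM=15; [8,12) fires=7
i=12 t=17 v=2: → [16,20); WM=15
i=13 t=18 v=3: → [16,20); WM=18; [12,16) fires=7
i=14 t=14 v=5: DROP (t<18-2); WM=18
i=15 t=20 v=8: → [20,24); WM=20; [16,20) fires=3
i=16 t=22 v=1: → [20,24); WM=20
i=17 t=16 v=6: DROP (t<20-2); WM=22
i=18 t=23 v=9: → [20,24); WM=22
i=19 t=24 v=6: → [24,28); WM=24; [20,24) fires=9
i=20 t=22 v=2: → [20,24); WM=24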